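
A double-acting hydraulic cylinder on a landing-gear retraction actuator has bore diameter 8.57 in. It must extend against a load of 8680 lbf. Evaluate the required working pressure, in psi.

P ≈ 150 psi

Cap-side area A_cap = π/4 × (8.57 in)² = 57.68 in^2
P = F / A = 8680 lbf / A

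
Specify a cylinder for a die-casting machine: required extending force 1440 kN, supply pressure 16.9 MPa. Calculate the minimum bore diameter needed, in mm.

Extension force acts on the full piston face: F = P × (π/4)D².
D = √(4F / (πP)) = √(4 × 1440 kN / (π × 16.9 MPa))

D ≈ 329 mm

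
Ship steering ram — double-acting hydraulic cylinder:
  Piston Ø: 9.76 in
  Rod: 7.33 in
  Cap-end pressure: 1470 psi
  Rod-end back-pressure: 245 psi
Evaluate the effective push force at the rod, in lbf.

F ≈ 1.02e5 lbf

Cap-side area A_cap = π/4 × (9.76 in)² = 74.82 in^2
Rod-side annular area A_ann = π/4 × (9.76² − 7.33²) = 32.62 in^2
Net thrust = P_cap·A_cap − P_rod·A_ann = 1.100e5 lbf − 7991 lbf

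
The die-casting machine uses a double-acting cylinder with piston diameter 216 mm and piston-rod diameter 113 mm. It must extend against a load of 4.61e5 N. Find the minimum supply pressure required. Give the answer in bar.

Cap-side area A_cap = π/4 × (216 mm)² = 36640 mm^2
P = F / A = 4.61e5 N / A

P ≈ 126 bar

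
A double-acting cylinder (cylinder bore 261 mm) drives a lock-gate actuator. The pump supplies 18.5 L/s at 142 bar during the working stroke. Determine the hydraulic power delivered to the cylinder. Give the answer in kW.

W ≈ 263 kW

Hydraulic power = P × Q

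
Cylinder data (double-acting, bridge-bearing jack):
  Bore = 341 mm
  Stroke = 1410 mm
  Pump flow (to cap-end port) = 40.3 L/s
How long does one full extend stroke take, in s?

Cap-side area A_cap = π/4 × (341 mm)² = 91330 mm^2
Swept volume V = A × L; t = V / Q = A·L / Q

t ≈ 3.20 s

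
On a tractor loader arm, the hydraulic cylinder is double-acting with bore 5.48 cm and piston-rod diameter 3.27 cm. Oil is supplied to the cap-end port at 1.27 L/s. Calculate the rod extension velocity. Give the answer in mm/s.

v ≈ 538 mm/s

Cap-side area A_cap = π/4 × (5.48 cm)² = 23.59 cm^2
v = Q / A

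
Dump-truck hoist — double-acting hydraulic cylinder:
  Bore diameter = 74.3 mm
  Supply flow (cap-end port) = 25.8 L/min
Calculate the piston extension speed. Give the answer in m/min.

v ≈ 5.95 m/min

Cap-side area A_cap = π/4 × (74.3 mm)² = 4336 mm^2
v = Q / A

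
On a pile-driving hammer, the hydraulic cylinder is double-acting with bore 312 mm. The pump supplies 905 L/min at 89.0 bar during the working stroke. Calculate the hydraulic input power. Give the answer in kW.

W ≈ 134 kW

Hydraulic power = P × Q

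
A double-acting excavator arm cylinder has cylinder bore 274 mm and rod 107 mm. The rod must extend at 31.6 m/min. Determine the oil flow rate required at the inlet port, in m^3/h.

Q ≈ 112 m^3/h

Cap-side area A_cap = π/4 × (274 mm)² = 58960 mm^2
Q = A × v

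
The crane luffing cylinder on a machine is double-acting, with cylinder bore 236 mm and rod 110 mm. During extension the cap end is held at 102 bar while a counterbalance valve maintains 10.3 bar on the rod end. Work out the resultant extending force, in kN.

Cap-side area A_cap = π/4 × (236 mm)² = 43740 mm^2
Rod-side annular area A_ann = π/4 × (236² − 110²) = 34240 mm^2
Net thrust = P_cap·A_cap − P_rod·A_ann = 446.2 kN − 35.27 kN

F ≈ 411 kN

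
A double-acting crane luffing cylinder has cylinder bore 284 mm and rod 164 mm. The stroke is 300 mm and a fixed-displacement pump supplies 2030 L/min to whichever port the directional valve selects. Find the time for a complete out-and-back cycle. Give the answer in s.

t ≈ 0.936 s

Cap-side area A_cap = π/4 × (284 mm)² = 63350 mm^2
Rod-side annular area A_ann = π/4 × (284² − 164²) = 42220 mm^2
t_ext = A_cap·L/Q = 0.5617 s
t_ret = A_ann·L/Q = 0.3744 s
t_cycle = t_ext + t_ret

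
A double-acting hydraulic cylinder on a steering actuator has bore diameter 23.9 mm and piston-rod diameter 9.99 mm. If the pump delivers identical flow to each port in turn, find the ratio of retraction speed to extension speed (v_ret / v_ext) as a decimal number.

Cap-side area A_cap = π/4 × (23.9 mm)² = 448.6 mm^2
Rod-side annular area A_ann = π/4 × (23.9² − 9.99²) = 370.2 mm^2
For equal Q, v ∝ 1/A, so v_ret/v_ext = A_cap/A_ann.

v_ret/v_ext ≈ 1.21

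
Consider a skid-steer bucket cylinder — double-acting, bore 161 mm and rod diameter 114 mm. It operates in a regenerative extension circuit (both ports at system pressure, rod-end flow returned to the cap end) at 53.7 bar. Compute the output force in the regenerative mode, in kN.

F ≈ 54.8 kN

With equal pressure on both faces, forces on the annular region cancel; the net push is pressure × rod cross-section.
Rod cross-section A_rod = π/4 × (114 mm)² = 10210 mm^2
F = P × A_rod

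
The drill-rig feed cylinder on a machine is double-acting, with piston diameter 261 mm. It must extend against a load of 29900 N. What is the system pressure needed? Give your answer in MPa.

P ≈ 0.559 MPa

Cap-side area A_cap = π/4 × (261 mm)² = 53500 mm^2
P = F / A = 29900 N / A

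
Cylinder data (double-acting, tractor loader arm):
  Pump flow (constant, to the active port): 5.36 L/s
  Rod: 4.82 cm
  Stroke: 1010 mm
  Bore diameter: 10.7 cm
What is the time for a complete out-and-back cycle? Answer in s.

Cap-side area A_cap = π/4 × (10.7 cm)² = 89.92 cm^2
Rod-side annular area A_ann = π/4 × (10.7² − 4.82²) = 71.67 cm^2
t_ext = A_cap·L/Q = 1.694 s
t_ret = A_ann·L/Q = 1.351 s
t_cycle = t_ext + t_ret

t ≈ 3.04 s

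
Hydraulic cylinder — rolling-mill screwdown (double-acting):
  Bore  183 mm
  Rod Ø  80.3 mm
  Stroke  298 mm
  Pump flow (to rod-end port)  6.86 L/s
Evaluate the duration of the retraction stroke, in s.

Rod-side annular area A_ann = π/4 × (183² − 80.3²) = 21240 mm^2
Swept volume V = A × L; t = V / Q = A·L / Q

t ≈ 0.923 s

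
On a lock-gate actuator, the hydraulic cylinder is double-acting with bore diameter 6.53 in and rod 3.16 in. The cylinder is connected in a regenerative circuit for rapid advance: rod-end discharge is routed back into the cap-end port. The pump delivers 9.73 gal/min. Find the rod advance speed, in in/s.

v ≈ 4.78 in/s

In regeneration the rod-end outflow joins the pump flow into the cap end, so the net volume the pump must supply per unit advance equals the rod cross-section area.
Rod cross-section A_rod = π/4 × (3.16 in)² = 7.843 in^2
v = Q_pump / A_rod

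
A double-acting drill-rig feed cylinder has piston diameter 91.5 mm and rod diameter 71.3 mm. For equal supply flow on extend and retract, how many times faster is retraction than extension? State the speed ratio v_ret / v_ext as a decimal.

Cap-side area A_cap = π/4 × (91.5 mm)² = 6576 mm^2
Rod-side annular area A_ann = π/4 × (91.5² − 71.3²) = 2583 mm^2
For equal Q, v ∝ 1/A, so v_ret/v_ext = A_cap/A_ann.

v_ret/v_ext ≈ 2.55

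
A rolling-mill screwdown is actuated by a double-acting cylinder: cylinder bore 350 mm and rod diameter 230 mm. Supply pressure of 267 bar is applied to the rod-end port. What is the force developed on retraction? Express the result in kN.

F ≈ 1460 kN

Rod-side annular area A_ann = π/4 × (350² − 230²) = 54660 mm^2
On retraction the pressure acts on the annular area (bore minus rod).
F = P × A_ann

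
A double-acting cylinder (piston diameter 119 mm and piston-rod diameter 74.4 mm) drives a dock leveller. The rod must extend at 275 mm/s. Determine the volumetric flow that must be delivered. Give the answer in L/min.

Cap-side area A_cap = π/4 × (119 mm)² = 11120 mm^2
Q = A × v

Q ≈ 184 L/min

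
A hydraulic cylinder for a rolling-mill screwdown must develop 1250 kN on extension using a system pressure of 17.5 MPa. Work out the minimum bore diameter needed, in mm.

D ≈ 302 mm

Extension force acts on the full piston face: F = P × (π/4)D².
D = √(4F / (πP)) = √(4 × 1250 kN / (π × 17.5 MPa))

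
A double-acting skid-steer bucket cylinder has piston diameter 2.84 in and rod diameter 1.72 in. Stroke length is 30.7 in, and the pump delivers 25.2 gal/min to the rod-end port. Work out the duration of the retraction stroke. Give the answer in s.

Rod-side annular area A_ann = π/4 × (2.84² − 1.72²) = 4.011 in^2
Swept volume V = A × L; t = V / Q = A·L / Q

t ≈ 1.27 s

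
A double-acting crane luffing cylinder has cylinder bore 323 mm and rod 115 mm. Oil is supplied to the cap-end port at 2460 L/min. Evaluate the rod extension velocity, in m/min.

Cap-side area A_cap = π/4 × (323 mm)² = 81940 mm^2
v = Q / A

v ≈ 30.0 m/min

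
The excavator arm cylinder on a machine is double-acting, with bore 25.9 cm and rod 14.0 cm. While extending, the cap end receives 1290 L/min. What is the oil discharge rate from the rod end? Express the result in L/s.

Q_out ≈ 15.2 L/s

Cap-side area A_cap = π/4 × (25.9 cm)² = 526.9 cm^2
Rod-side annular area A_ann = π/4 × (25.9² − 14.0²) = 372.9 cm^2
Piston speed v = Q_in/A_cap; rod-end outflow Q_out = v × A_ann = Q_in × A_ann/A_cap.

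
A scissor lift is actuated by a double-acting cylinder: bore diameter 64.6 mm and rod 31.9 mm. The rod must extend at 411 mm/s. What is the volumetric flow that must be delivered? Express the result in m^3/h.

Cap-side area A_cap = π/4 × (64.6 mm)² = 3278 mm^2
Q = A × v

Q ≈ 4.85 m^3/h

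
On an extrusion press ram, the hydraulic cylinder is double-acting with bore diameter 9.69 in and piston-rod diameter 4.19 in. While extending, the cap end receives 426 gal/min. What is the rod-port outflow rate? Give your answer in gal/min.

Q_out ≈ 346 gal/min

Cap-side area A_cap = π/4 × (9.69 in)² = 73.75 in^2
Rod-side annular area A_ann = π/4 × (9.69² − 4.19²) = 59.96 in^2
Piston speed v = Q_in/A_cap; rod-end outflow Q_out = v × A_ann = Q_in × A_ann/A_cap.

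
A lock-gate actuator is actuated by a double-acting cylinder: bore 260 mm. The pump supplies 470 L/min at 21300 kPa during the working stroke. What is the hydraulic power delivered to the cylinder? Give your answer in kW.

Hydraulic power = P × Q

W ≈ 167 kW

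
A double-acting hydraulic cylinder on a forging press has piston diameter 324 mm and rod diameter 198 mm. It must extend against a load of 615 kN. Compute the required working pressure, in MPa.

Cap-side area A_cap = π/4 × (324 mm)² = 82450 mm^2
P = F / A = 615 kN / A

P ≈ 7.46 MPa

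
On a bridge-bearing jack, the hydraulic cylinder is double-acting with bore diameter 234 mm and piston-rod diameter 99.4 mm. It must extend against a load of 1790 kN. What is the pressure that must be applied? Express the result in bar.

Cap-side area A_cap = π/4 × (234 mm)² = 43010 mm^2
P = F / A = 1790 kN / A

P ≈ 416 bar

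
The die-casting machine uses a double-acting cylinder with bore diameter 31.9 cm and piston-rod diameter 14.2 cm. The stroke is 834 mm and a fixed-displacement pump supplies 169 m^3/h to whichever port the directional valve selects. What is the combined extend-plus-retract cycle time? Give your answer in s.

Cap-side area A_cap = π/4 × (31.9 cm)² = 799.2 cm^2
Rod-side annular area A_ann = π/4 × (31.9² − 14.2²) = 640.9 cm^2
t_ext = A_cap·L/Q = 1.420 s
t_ret = A_ann·L/Q = 1.139 s
t_cycle = t_ext + t_ret

t ≈ 2.56 s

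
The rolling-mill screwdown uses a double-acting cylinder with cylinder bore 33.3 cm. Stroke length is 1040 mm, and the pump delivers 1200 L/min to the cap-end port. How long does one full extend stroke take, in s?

t ≈ 4.53 s

Cap-side area A_cap = π/4 × (33.3 cm)² = 870.9 cm^2
Swept volume V = A × L; t = V / Q = A·L / Q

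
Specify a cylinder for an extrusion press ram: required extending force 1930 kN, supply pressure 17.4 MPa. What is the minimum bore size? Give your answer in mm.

D ≈ 376 mm

Extension force acts on the full piston face: F = P × (π/4)D².
D = √(4F / (πP)) = √(4 × 1930 kN / (π × 17.4 MPa))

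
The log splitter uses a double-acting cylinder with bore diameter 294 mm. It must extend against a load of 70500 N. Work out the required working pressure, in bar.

P ≈ 10.4 bar

Cap-side area A_cap = π/4 × (294 mm)² = 67890 mm^2
P = F / A = 70500 N / A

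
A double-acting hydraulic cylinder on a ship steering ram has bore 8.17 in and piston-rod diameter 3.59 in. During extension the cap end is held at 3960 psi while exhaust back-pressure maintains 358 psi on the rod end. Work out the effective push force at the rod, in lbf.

Cap-side area A_cap = π/4 × (8.17 in)² = 52.42 in^2
Rod-side annular area A_ann = π/4 × (8.17² − 3.59²) = 42.30 in^2
Net thrust = P_cap·A_cap − P_rod·A_ann = 2.076e5 lbf − 15140 lbf

F ≈ 1.92e5 lbf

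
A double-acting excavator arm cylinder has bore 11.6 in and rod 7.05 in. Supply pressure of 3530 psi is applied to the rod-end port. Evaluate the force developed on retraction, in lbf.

F ≈ 2.35e5 lbf

Rod-side annular area A_ann = π/4 × (11.6² − 7.05²) = 66.65 in^2
On retraction the pressure acts on the annular area (bore minus rod).
F = P × A_ann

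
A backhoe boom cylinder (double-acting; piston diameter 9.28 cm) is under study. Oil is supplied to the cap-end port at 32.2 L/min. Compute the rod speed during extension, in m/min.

Cap-side area A_cap = π/4 × (9.28 cm)² = 67.64 cm^2
v = Q / A

v ≈ 4.76 m/min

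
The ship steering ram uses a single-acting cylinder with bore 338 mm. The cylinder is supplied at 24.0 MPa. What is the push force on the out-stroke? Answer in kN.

Cap-side area A_cap = π/4 × (338 mm)² = 89730 mm^2
F = P × A_cap = 24.0 MPa × A_cap

F ≈ 2150 kN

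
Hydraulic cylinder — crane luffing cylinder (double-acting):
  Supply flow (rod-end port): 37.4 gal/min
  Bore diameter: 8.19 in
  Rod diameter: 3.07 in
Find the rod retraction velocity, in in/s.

v ≈ 3.18 in/s

Rod-side annular area A_ann = π/4 × (8.19² − 3.07²) = 45.28 in^2
Flow into the rod-end port fills the annular volume.
v = Q / A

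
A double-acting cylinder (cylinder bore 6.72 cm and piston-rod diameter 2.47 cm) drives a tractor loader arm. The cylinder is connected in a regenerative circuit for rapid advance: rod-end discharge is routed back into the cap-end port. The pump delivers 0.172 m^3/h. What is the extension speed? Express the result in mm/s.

v ≈ 99.7 mm/s

In regeneration the rod-end outflow joins the pump flow into the cap end, so the net volume the pump must supply per unit advance equals the rod cross-section area.
Rod cross-section A_rod = π/4 × (2.47 cm)² = 4.792 cm^2
v = Q_pump / A_rod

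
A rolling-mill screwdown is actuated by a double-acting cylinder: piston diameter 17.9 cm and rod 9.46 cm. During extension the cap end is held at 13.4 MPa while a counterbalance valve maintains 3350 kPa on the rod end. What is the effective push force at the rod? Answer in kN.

F ≈ 276 kN

Cap-side area A_cap = π/4 × (17.9 cm)² = 251.6 cm^2
Rod-side annular area A_ann = π/4 × (17.9² − 9.46²) = 181.4 cm^2
Net thrust = P_cap·A_cap − P_rod·A_ann = 337.2 kN − 60.76 kN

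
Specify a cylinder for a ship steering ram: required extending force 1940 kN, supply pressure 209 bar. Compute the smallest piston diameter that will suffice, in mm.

D ≈ 344 mm

Extension force acts on the full piston face: F = P × (π/4)D².
D = √(4F / (πP)) = √(4 × 1940 kN / (π × 209 bar))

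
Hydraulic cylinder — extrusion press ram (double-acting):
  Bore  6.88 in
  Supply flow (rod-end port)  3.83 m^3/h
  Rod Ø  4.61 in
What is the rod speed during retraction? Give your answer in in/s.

Rod-side annular area A_ann = π/4 × (6.88² − 4.61²) = 20.48 in^2
Flow into the rod-end port fills the annular volume.
v = Q / A

v ≈ 3.17 in/s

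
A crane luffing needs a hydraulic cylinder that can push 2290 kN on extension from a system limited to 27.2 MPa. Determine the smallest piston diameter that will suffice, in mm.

Extension force acts on the full piston face: F = P × (π/4)D².
D = √(4F / (πP)) = √(4 × 2290 kN / (π × 27.2 MPa))

D ≈ 327 mm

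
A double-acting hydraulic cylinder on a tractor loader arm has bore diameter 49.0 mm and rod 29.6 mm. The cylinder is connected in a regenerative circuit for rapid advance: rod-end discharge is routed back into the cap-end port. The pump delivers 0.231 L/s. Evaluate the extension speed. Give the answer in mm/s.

v ≈ 336 mm/s

In regeneration the rod-end outflow joins the pump flow into the cap end, so the net volume the pump must supply per unit advance equals the rod cross-section area.
Rod cross-section A_rod = π/4 × (29.6 mm)² = 688.1 mm^2
v = Q_pump / A_rod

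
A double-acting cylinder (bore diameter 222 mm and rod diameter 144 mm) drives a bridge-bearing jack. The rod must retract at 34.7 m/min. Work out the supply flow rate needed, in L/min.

Rod-side annular area A_ann = π/4 × (222² − 144²) = 22420 mm^2
Q = A × v

Q ≈ 778 L/min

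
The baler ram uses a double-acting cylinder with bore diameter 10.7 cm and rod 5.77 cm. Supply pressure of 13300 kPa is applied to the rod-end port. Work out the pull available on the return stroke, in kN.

F ≈ 84.8 kN

Rod-side annular area A_ann = π/4 × (10.7² − 5.77²) = 63.77 cm^2
On retraction the pressure acts on the annular area (bore minus rod).
F = P × A_ann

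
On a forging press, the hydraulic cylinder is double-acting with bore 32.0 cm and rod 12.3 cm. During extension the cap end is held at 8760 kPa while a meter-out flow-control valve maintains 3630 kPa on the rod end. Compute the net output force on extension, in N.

F ≈ 4.56e5 N

Cap-side area A_cap = π/4 × (32.0 cm)² = 804.2 cm^2
Rod-side annular area A_ann = π/4 × (32.0² − 12.3²) = 685.4 cm^2
Net thrust = P_cap·A_cap − P_rod·A_ann = 7.045e5 N − 2.488e5 N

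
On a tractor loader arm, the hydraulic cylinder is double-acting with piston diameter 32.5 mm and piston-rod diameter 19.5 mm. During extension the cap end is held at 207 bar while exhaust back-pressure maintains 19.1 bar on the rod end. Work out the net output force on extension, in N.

Cap-side area A_cap = π/4 × (32.5 mm)² = 829.6 mm^2
Rod-side annular area A_ann = π/4 × (32.5² − 19.5²) = 530.9 mm^2
Net thrust = P_cap·A_cap − P_rod·A_ann = 17170 N − 1014 N

F ≈ 16200 N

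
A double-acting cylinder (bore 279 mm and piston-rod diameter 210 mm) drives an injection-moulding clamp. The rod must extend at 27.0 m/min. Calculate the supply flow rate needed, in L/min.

Cap-side area A_cap = π/4 × (279 mm)² = 61140 mm^2
Q = A × v

Q ≈ 1650 L/min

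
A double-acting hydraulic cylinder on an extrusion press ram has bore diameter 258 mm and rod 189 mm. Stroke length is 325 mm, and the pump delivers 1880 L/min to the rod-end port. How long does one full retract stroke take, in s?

Rod-side annular area A_ann = π/4 × (258² − 189²) = 24220 mm^2
Swept volume V = A × L; t = V / Q = A·L / Q

t ≈ 0.251 s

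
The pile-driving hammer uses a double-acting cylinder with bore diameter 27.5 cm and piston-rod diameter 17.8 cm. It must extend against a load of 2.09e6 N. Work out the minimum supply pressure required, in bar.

P ≈ 352 bar

Cap-side area A_cap = π/4 × (27.5 cm)² = 594.0 cm^2
P = F / A = 2.09e6 N / A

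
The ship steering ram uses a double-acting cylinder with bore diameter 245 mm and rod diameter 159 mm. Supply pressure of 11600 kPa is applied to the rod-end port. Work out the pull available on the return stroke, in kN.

Rod-side annular area A_ann = π/4 × (245² − 159²) = 27290 mm^2
On retraction the pressure acts on the annular area (bore minus rod).
F = P × A_ann

F ≈ 317 kN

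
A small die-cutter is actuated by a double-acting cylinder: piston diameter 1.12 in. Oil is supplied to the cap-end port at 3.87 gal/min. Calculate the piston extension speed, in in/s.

Cap-side area A_cap = π/4 × (1.12 in)² = 0.9852 in^2
v = Q / A

v ≈ 15.1 in/s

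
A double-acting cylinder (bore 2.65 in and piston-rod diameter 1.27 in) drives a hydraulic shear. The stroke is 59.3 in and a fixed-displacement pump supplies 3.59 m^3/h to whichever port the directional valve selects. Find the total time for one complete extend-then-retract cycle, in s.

t ≈ 9.51 s

Cap-side area A_cap = π/4 × (2.65 in)² = 5.515 in^2
Rod-side annular area A_ann = π/4 × (2.65² − 1.27²) = 4.249 in^2
t_ext = A_cap·L/Q = 5.375 s
t_ret = A_ann·L/Q = 4.140 s
t_cycle = t_ext + t_ret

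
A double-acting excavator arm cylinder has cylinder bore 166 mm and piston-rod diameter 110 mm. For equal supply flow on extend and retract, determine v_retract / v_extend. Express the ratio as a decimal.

Cap-side area A_cap = π/4 × (166 mm)² = 21640 mm^2
Rod-side annular area A_ann = π/4 × (166² − 110²) = 12140 mm^2
For equal Q, v ∝ 1/A, so v_ret/v_ext = A_cap/A_ann.

v_ret/v_ext ≈ 1.78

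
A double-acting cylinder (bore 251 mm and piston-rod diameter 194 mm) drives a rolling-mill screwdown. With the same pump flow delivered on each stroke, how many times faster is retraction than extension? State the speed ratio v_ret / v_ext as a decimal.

Cap-side area A_cap = π/4 × (251 mm)² = 49480 mm^2
Rod-side annular area A_ann = π/4 × (251² − 194²) = 19920 mm^2
For equal Q, v ∝ 1/A, so v_ret/v_ext = A_cap/A_ann.

v_ret/v_ext ≈ 2.48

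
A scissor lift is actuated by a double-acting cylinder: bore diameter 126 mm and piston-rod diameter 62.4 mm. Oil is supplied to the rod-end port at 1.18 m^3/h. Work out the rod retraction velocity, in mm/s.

Rod-side annular area A_ann = π/4 × (126² − 62.4²) = 9411 mm^2
Flow into the rod-end port fills the annular volume.
v = Q / A

v ≈ 34.8 mm/s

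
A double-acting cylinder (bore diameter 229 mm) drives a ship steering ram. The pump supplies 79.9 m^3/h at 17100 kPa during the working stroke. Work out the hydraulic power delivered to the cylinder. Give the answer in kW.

Hydraulic power = P × Q

W ≈ 380 kW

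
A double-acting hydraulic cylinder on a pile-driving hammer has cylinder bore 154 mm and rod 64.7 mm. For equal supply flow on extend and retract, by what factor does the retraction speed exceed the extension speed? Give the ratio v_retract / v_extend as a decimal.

v_ret/v_ext ≈ 1.21

Cap-side area A_cap = π/4 × (154 mm)² = 18630 mm^2
Rod-side annular area A_ann = π/4 × (154² − 64.7²) = 15340 mm^2
For equal Q, v ∝ 1/A, so v_ret/v_ext = A_cap/A_ann.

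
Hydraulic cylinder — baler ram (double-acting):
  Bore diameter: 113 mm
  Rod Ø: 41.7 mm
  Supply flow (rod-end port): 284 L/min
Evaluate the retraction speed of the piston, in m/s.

Rod-side annular area A_ann = π/4 × (113² − 41.7²) = 8663 mm^2
Flow into the rod-end port fills the annular volume.
v = Q / A

v ≈ 0.546 m/s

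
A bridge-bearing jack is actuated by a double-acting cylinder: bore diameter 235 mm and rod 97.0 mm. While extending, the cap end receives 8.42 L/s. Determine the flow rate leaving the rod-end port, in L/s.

Q_out ≈ 6.99 L/s

Cap-side area A_cap = π/4 × (235 mm)² = 43370 mm^2
Rod-side annular area A_ann = π/4 × (235² − 97.0²) = 35980 mm^2
Piston speed v = Q_in/A_cap; rod-end outflow Q_out = v × A_ann = Q_in × A_ann/A_cap.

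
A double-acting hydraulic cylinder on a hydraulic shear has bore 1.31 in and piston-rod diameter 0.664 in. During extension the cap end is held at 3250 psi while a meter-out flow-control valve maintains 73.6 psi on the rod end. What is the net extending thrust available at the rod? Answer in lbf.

F ≈ 4310 lbf

Cap-side area A_cap = π/4 × (1.31 in)² = 1.348 in^2
Rod-side annular area A_ann = π/4 × (1.31² − 0.664²) = 1.002 in^2
Net thrust = P_cap·A_cap − P_rod·A_ann = 4380 lbf − 73.71 lbf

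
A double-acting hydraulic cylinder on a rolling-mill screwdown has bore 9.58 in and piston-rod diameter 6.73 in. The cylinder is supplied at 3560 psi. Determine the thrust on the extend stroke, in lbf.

F ≈ 2.57e5 lbf

Cap-side area A_cap = π/4 × (9.58 in)² = 72.08 in^2
F = P × A_cap = 3560 psi × A_cap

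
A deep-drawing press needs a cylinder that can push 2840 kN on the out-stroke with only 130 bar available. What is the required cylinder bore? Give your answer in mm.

Extension force acts on the full piston face: F = P × (π/4)D².
D = √(4F / (πP)) = √(4 × 2840 kN / (π × 130 bar))

D ≈ 527 mm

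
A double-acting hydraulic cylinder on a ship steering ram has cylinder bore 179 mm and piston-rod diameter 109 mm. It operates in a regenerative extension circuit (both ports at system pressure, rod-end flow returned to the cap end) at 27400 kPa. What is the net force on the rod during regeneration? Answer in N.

F ≈ 2.56e5 N

With equal pressure on both faces, forces on the annular region cancel; the net push is pressure × rod cross-section.
Rod cross-section A_rod = π/4 × (109 mm)² = 9331 mm^2
F = P × A_rod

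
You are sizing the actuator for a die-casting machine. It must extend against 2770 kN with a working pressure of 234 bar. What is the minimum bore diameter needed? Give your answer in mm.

D ≈ 388 mm

Extension force acts on the full piston face: F = P × (π/4)D².
D = √(4F / (πP)) = √(4 × 2770 kN / (π × 234 bar))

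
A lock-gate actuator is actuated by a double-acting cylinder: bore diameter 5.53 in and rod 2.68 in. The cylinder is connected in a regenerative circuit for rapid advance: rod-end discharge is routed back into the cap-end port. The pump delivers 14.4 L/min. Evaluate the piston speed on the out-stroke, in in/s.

In regeneration the rod-end outflow joins the pump flow into the cap end, so the net volume the pump must supply per unit advance equals the rod cross-section area.
Rod cross-section A_rod = π/4 × (2.68 in)² = 5.641 in^2
v = Q_pump / A_rod

v ≈ 2.60 in/s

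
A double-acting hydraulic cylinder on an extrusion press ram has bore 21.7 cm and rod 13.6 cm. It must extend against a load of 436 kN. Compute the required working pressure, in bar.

P ≈ 118 bar

Cap-side area A_cap = π/4 × (21.7 cm)² = 369.8 cm^2
P = F / A = 436 kN / A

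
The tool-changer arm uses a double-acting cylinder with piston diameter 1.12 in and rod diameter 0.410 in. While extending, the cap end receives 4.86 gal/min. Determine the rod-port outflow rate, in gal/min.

Q_out ≈ 4.21 gal/min

Cap-side area A_cap = π/4 × (1.12 in)² = 0.9852 in^2
Rod-side annular area A_ann = π/4 × (1.12² − 0.410²) = 0.8532 in^2
Piston speed v = Q_in/A_cap; rod-end outflow Q_out = v × A_ann = Q_in × A_ann/A_cap.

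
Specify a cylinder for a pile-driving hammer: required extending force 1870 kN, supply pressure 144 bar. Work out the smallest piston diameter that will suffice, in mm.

D ≈ 407 mm

Extension force acts on the full piston face: F = P × (π/4)D².
D = √(4F / (πP)) = √(4 × 1870 kN / (π × 144 bar))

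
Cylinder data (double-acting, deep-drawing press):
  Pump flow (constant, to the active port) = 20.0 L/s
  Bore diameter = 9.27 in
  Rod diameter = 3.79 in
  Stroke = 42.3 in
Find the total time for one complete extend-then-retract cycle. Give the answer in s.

Cap-side area A_cap = π/4 × (9.27 in)² = 67.49 in^2
Rod-side annular area A_ann = π/4 × (9.27² − 3.79²) = 56.21 in^2
t_ext = A_cap·L/Q = 2.339 s
t_ret = A_ann·L/Q = 1.948 s
t_cycle = t_ext + t_ret

t ≈ 4.29 s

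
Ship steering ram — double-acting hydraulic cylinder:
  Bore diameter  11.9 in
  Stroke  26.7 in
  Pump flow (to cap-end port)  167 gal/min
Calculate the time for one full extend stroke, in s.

t ≈ 4.62 s

Cap-side area A_cap = π/4 × (11.9 in)² = 111.2 in^2
Swept volume V = A × L; t = V / Q = A·L / Q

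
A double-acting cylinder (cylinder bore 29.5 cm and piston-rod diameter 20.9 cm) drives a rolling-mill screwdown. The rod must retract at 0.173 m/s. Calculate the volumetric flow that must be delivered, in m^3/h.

Rod-side annular area A_ann = π/4 × (29.5² − 20.9²) = 340.4 cm^2
Q = A × v

Q ≈ 21.2 m^3/h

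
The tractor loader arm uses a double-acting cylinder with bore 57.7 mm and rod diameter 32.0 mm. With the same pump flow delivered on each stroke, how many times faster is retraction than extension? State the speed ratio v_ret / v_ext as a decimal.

v_ret/v_ext ≈ 1.44

Cap-side area A_cap = π/4 × (57.7 mm)² = 2615 mm^2
Rod-side annular area A_ann = π/4 × (57.7² − 32.0²) = 1811 mm^2
For equal Q, v ∝ 1/A, so v_ret/v_ext = A_cap/A_ann.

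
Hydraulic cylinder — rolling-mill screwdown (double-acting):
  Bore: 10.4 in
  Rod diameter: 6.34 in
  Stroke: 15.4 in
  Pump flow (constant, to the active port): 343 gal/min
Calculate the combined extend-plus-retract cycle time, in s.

Cap-side area A_cap = π/4 × (10.4 in)² = 84.95 in^2
Rod-side annular area A_ann = π/4 × (10.4² − 6.34²) = 53.38 in^2
t_ext = A_cap·L/Q = 0.9907 s
t_ret = A_ann·L/Q = 0.6225 s
t_cycle = t_ext + t_ret

t ≈ 1.61 s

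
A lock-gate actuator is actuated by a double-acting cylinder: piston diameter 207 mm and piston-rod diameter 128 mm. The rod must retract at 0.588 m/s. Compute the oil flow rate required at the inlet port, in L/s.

Rod-side annular area A_ann = π/4 × (207² − 128²) = 20790 mm^2
Q = A × v

Q ≈ 12.2 L/s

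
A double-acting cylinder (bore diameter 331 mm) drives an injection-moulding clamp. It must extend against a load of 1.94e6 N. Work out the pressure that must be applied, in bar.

Cap-side area A_cap = π/4 × (331 mm)² = 86050 mm^2
P = F / A = 1.94e6 N / A

P ≈ 225 bar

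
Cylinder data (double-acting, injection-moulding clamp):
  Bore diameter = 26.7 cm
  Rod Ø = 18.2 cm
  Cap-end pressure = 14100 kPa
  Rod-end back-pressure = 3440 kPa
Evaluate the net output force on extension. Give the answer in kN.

Cap-side area A_cap = π/4 × (26.7 cm)² = 559.9 cm^2
Rod-side annular area A_ann = π/4 × (26.7² − 18.2²) = 299.7 cm^2
Net thrust = P_cap·A_cap − P_rod·A_ann = 789.5 kN − 103.1 kN

F ≈ 686 kN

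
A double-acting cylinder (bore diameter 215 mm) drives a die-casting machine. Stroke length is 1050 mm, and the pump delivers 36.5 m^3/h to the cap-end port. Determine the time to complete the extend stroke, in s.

t ≈ 3.76 s

Cap-side area A_cap = π/4 × (215 mm)² = 36310 mm^2
Swept volume V = A × L; t = V / Q = A·L / Q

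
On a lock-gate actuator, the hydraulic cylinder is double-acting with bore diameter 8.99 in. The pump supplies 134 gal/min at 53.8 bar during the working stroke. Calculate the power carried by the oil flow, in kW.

W ≈ 45.5 kW

Hydraulic power = P × Q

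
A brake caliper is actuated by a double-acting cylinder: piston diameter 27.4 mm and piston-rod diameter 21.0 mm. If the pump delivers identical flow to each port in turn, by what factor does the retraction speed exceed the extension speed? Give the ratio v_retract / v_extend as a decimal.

Cap-side area A_cap = π/4 × (27.4 mm)² = 589.6 mm^2
Rod-side annular area A_ann = π/4 × (27.4² − 21.0²) = 243.3 mm^2
For equal Q, v ∝ 1/A, so v_ret/v_ext = A_cap/A_ann.

v_ret/v_ext ≈ 2.42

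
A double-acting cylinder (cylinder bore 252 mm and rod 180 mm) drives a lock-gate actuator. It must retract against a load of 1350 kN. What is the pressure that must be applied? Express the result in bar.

Rod-side annular area A_ann = π/4 × (252² − 180²) = 24430 mm^2
Retraction: pressure acts on the annular area.
P = F / A = 1350 kN / A

P ≈ 553 bar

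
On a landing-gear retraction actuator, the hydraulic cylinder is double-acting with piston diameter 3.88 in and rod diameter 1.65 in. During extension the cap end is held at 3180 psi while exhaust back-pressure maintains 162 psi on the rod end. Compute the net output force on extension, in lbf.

Cap-side area A_cap = π/4 × (3.88 in)² = 11.82 in^2
Rod-side annular area A_ann = π/4 × (3.88² − 1.65²) = 9.685 in^2
Net thrust = P_cap·A_cap − P_rod·A_ann = 37600 lbf − 1569 lbf

F ≈ 36000 lbf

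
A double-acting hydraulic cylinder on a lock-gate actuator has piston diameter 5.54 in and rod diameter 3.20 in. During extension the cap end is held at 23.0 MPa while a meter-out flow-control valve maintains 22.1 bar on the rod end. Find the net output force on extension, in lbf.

Cap-side area A_cap = π/4 × (5.54 in)² = 24.11 in^2
Rod-side annular area A_ann = π/4 × (5.54² − 3.20²) = 16.06 in^2
Net thrust = P_cap·A_cap − P_rod·A_ann = 80410 lbf − 5149 lbf

F ≈ 75300 lbf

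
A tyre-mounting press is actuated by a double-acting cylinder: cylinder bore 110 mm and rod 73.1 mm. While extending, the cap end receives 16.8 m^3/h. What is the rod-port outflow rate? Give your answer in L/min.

Cap-side area A_cap = π/4 × (110 mm)² = 9503 mm^2
Rod-side annular area A_ann = π/4 × (110² − 73.1²) = 5306 mm^2
Piston speed v = Q_in/A_cap; rod-end outflow Q_out = v × A_ann = Q_in × A_ann/A_cap.

Q_out ≈ 156 L/min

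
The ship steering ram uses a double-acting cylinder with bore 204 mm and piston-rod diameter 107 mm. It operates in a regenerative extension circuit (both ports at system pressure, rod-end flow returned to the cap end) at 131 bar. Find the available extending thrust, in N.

With equal pressure on both faces, forces on the annular region cancel; the net push is pressure × rod cross-section.
Rod cross-section A_rod = π/4 × (107 mm)² = 8992 mm^2
F = P × A_rod

F ≈ 1.18e5 N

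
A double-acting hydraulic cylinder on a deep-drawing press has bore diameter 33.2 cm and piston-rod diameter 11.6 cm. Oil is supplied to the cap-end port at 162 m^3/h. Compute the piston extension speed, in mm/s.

Cap-side area A_cap = π/4 × (33.2 cm)² = 865.7 cm^2
v = Q / A

v ≈ 520 mm/s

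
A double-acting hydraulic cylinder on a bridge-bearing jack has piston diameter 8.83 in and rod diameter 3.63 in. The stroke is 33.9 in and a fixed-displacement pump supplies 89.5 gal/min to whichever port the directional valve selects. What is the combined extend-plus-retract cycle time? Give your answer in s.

Cap-side area A_cap = π/4 × (8.83 in)² = 61.24 in^2
Rod-side annular area A_ann = π/4 × (8.83² − 3.63²) = 50.89 in^2
t_ext = A_cap·L/Q = 6.025 s
t_ret = A_ann·L/Q = 5.006 s
t_cycle = t_ext + t_ret

t ≈ 11.0 s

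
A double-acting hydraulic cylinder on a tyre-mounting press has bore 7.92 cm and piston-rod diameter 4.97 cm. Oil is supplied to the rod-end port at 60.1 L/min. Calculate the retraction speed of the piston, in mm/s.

Rod-side annular area A_ann = π/4 × (7.92² − 4.97²) = 29.87 cm^2
Flow into the rod-end port fills the annular volume.
v = Q / A

v ≈ 335 mm/s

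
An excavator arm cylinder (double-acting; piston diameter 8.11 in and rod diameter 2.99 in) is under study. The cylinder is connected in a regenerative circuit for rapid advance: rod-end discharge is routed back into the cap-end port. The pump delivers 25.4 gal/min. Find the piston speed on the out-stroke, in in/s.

v ≈ 13.9 in/s

In regeneration the rod-end outflow joins the pump flow into the cap end, so the net volume the pump must supply per unit advance equals the rod cross-section area.
Rod cross-section A_rod = π/4 × (2.99 in)² = 7.022 in^2
v = Q_pump / A_rod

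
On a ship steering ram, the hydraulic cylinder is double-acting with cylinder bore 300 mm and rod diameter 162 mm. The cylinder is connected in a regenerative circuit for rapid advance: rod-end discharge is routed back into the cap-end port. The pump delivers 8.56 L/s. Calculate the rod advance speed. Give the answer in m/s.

In regeneration the rod-end outflow joins the pump flow into the cap end, so the net volume the pump must supply per unit advance equals the rod cross-section area.
Rod cross-section A_rod = π/4 × (162 mm)² = 20610 mm^2
v = Q_pump / A_rod

v ≈ 0.415 m/s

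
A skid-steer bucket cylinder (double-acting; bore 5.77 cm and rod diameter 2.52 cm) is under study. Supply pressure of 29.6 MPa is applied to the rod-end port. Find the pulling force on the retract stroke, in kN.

F ≈ 62.6 kN

Rod-side annular area A_ann = π/4 × (5.77² − 2.52²) = 21.16 cm^2
On retraction the pressure acts on the annular area (bore minus rod).
F = P × A_ann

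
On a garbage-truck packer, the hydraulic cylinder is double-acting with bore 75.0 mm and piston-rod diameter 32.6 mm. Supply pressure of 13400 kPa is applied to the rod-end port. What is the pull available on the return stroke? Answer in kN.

Rod-side annular area A_ann = π/4 × (75.0² − 32.6²) = 3583 mm^2
On retraction the pressure acts on the annular area (bore minus rod).
F = P × A_ann

F ≈ 48.0 kN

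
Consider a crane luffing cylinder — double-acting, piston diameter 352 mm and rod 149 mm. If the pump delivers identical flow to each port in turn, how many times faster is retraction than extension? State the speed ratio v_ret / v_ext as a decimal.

Cap-side area A_cap = π/4 × (352 mm)² = 97310 mm^2
Rod-side annular area A_ann = π/4 × (352² − 149²) = 79880 mm^2
For equal Q, v ∝ 1/A, so v_ret/v_ext = A_cap/A_ann.

v_ret/v_ext ≈ 1.22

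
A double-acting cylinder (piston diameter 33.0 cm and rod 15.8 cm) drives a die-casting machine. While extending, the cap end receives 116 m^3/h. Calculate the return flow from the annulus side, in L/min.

Cap-side area A_cap = π/4 × (33.0 cm)² = 855.3 cm^2
Rod-side annular area A_ann = π/4 × (33.0² − 15.8²) = 659.2 cm^2
Piston speed v = Q_in/A_cap; rod-end outflow Q_out = v × A_ann = Q_in × A_ann/A_cap.

Q_out ≈ 1490 L/min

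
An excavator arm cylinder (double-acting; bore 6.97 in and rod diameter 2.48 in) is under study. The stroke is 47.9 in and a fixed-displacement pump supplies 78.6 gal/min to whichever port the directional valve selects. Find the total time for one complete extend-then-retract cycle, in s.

t ≈ 11.3 s

Cap-side area A_cap = π/4 × (6.97 in)² = 38.16 in^2
Rod-side annular area A_ann = π/4 × (6.97² − 2.48²) = 33.32 in^2
t_ext = A_cap·L/Q = 6.040 s
t_ret = A_ann·L/Q = 5.275 s
t_cycle = t_ext + t_ret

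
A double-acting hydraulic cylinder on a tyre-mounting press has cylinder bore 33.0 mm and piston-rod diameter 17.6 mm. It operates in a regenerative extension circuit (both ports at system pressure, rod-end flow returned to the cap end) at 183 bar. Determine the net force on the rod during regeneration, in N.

With equal pressure on both faces, forces on the annular region cancel; the net push is pressure × rod cross-section.
Rod cross-section A_rod = π/4 × (17.6 mm)² = 243.3 mm^2
F = P × A_rod

F ≈ 4450 N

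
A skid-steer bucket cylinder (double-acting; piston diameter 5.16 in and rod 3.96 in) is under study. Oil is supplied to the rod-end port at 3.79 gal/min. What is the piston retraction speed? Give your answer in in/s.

Rod-side annular area A_ann = π/4 × (5.16² − 3.96²) = 8.595 in^2
Flow into the rod-end port fills the annular volume.
v = Q / A

v ≈ 1.70 in/s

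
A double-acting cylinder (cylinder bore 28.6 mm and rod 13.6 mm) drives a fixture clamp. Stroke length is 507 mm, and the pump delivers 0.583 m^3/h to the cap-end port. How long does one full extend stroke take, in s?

Cap-side area A_cap = π/4 × (28.6 mm)² = 642.4 mm^2
Swept volume V = A × L; t = V / Q = A·L / Q

t ≈ 2.01 s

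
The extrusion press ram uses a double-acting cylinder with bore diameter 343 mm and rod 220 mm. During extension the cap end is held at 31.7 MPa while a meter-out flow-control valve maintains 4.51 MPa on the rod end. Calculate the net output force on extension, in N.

Cap-side area A_cap = π/4 × (343 mm)² = 92400 mm^2
Rod-side annular area A_ann = π/4 × (343² − 220²) = 54390 mm^2
Net thrust = P_cap·A_cap − P_rod·A_ann = 2.929e6 N − 2.453e5 N

F ≈ 2.68e6 N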